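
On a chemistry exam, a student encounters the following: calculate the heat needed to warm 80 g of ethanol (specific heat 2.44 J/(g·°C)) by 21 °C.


q = mcΔT = 80 × 2.44 × 21
= 4099.20 J

4099.20 J


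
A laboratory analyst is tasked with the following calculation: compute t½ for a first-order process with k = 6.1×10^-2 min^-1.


t½ = ln2/k = 0.693147/(6.1×10^-2 min^-1)
= 11.36 min

11.36 min


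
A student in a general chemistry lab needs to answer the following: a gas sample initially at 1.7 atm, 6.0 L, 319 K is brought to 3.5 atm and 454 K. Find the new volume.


P1V1/T1 = P2V2/T2
V2 = P1V1T2/(T1P2)
= 1.7×6.0×454/(319×3.5)
= 4.148 L

4.148 L


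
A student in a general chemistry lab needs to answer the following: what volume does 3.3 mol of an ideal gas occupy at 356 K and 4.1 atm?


PV = nRT  (R = 0.08206 L·atm/(mol·K))
V = nRT/P = 3.3×0.08206×356/4.1
= 23.513 L

23.513 L


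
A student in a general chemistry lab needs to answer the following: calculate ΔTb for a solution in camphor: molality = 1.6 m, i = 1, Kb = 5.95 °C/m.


ΔTb = Kb × m × i
= 5.95 × 1.6 × 1
= 9.52 °C

9.52 °C


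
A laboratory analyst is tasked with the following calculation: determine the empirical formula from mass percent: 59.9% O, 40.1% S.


Assume 100 g sample. Moles of each element:
  O: 59.9/16.0 = 3.744 mol
  S: 40.1/32.07 = 1.25 mol
Divide by smallest (1.25):
  O: 3.744/1.25 = 3.0
  S: 1.25/1.25 = 1.0
Empirical formula: SO3

SO3


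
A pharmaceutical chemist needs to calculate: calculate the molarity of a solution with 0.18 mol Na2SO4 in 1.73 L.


M = n/V = 0.18/1.73 = 0.104 mol/L

0.104 M


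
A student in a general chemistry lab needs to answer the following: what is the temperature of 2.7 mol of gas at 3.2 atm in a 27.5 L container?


PV = nRT  (R = 0.08206 L·atm/(mol·K))
T = PV/(nR) = 3.2×27.5/(2.7×0.08206)
= 88.00/0.221562
= 397.18 K

397.18 K


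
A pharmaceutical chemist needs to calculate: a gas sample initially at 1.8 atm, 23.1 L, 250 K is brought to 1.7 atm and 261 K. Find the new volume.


P1V1/T1 = P2V2/T2
V2 = P1V1T2/(T1P2)
= 1.8×23.1×261/(250×1.7)
= 25.535 L

25.535 L


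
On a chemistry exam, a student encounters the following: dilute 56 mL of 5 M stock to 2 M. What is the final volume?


C1V1 = C2V2
5 × 56 = 2 × V2
V2 = 280/2 = 140.0 mL

140.0 mL


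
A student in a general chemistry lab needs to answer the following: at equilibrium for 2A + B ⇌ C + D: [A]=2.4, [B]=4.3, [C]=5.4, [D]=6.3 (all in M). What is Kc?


Kc = [C][D]/([A]^2[B])
= (5.4^1 × 6.3^1)/(2.4^2 × 4.3^1)
= 34.02/24.768
= 1.374

1.374


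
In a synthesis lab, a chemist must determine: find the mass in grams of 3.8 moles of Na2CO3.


M(Na2CO3) = 105.99 g/mol
mass = n × M = 3.8 × 105.99 = 402.76 g

402.76 g


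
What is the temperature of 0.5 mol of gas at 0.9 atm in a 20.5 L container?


PV = nRT  (R = 0.08206 L·atm/(mol·K))
T = PV/(nR) = 0.9×20.5/(0.5×0.08206)
= 18.45/0.041030
= 449.67 K

449.67 K


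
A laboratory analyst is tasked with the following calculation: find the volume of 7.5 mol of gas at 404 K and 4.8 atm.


PV = nRT  (R = 0.08206 L·atm/(mol·K))
V = nRT/P = 7.5×0.08206×404/4.8
= 51.8 L

51.8 L


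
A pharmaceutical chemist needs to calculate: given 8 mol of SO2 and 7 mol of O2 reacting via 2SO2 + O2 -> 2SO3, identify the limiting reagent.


Mole ratio available / coefficient:
  SO2: 8/2 = 4.000
  O2: 7/1 = 7.000
Smaller ratio is limiting.

SO2


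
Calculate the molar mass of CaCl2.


M(CaCl2) = 1×40.08 + 2×35.45
= 40.08 + 70.9
= 110.98 g/mol

110.98 g/mol


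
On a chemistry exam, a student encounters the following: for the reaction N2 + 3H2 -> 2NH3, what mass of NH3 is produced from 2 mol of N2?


Mole ratio NH3:N2 = 2:1
n(NH3) = 2 × 2/1 = 4.000 mol
mass = 4.000 × 17.03 = 68.12 g

68.12 g


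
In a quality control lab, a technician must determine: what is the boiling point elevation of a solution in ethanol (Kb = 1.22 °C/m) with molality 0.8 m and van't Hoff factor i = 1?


ΔTb = Kb × m × i
= 1.22 × 0.8 × 1
= 0.976 °C

0.976 °C


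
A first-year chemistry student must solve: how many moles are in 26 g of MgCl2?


M(MgCl2) = 95.21 g/mol
n = mass/M = 26/95.21 = 0.2731 mol

0.2731 mol


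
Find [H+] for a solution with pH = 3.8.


[H+] = 10^(-pH) = 10^(-3.8)
= 1.58×10^-4 M

1.58×10^-4 M


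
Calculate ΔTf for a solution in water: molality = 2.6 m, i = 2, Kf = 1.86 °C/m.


ΔTf = Kf × m × i
= 1.86 × 2.6 × 2
= 9.672 °C

9.672 °C


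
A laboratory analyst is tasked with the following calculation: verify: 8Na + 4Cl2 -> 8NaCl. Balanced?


Equation: 8Na + 4Cl2 -> 8NaCl
Check atoms: Cl: 8=8, Na: 8=8
Balanced

Yes, balanced


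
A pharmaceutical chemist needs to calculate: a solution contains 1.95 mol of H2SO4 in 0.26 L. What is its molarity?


M = n/V = 1.95/0.26 = 7.500 mol/L

7.500 M


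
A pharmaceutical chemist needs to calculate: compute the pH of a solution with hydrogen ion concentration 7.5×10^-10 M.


pH = -log10([H+]) = -log10(7.5×10^-10)
= 10 - log10(7.5)
= 10 - 0.88
= 9.12

9.12


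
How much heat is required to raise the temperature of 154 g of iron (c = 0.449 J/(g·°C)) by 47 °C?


q = mcΔT = 154 × 0.449 × 47
= 3249.86 J

3249.86 J


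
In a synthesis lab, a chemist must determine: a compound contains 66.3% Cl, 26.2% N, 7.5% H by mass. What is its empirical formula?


Assume 100 g sample. Moles of each element:
  Cl: 66.3/35.45 = 1.87 mol
  N: 26.2/14.01 = 1.87 mol
  H: 7.5/1.008 = 7.44 mol
Divide by smallest (1.87):
  Cl: 1.87/1.87 = 1.0
  N: 1.87/1.87 = 1.0
  H: 7.44/1.87 = 3.98
Empirical formula: NH4Cl

NH4Cl


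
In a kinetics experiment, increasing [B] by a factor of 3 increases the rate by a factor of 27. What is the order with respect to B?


rate ∝ [B]^n
3^n = 27 → n = 3
Order in B: 3

3


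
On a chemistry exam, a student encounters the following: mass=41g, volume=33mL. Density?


ρ = mass/volume
= 41/33
= 1.242 g/mL

1.242 g/mL


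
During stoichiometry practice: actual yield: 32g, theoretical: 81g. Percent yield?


% yield = actual/theoretical × 100
= 32/81 × 100
= 39.51%

39.51%


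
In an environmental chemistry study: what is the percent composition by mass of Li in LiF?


M(LiF) = 1×6.94 + 1×19.0 = 25.94 g/mol
Mass of Li = 1 × 6.94 = 6.94 g/mol
% Li = 6.94/25.94 × 100 = 26.75%

26.75%


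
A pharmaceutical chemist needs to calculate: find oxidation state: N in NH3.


x + 3(+1) = 0, so x = -3
Oxidation number: -3

-3


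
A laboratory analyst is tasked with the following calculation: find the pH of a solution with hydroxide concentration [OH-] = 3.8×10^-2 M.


pOH = -log10([OH-]) = -log10(3.8×10^-2)
= 2 - log10(3.8) = 1.42
pH = 14 - pOH = 14 - 1.42 = 12.58

12.58


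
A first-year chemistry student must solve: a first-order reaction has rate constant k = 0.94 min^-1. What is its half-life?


t½ = ln2/k = 0.693147/(0.94 min^-1)
= 0.7374 min

0.7374 min


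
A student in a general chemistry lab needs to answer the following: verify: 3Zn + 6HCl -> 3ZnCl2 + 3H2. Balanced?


Equation: 3Zn + 6HCl -> 3ZnCl2 + 3H2
Check atoms: Cl: 6=6, H: 6=6, Zn: 3=3
Balanced

Yes, balanced


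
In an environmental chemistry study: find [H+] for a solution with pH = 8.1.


[H+] = 10^(-pH) = 10^(-8.1)
= 7.94×10^-9 M

7.94×10^-9 M


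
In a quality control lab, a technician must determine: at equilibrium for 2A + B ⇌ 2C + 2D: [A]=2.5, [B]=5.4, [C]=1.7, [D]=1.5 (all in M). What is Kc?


Kc = [C]^2[D]^2/([A]^2[B])
= (1.7^2 × 1.5^2)/(2.5^2 × 5.4^1)
= 6.5025/33.75
= 0.1927

0.1927


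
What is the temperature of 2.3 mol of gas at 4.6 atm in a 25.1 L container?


PV = nRT  (R = 0.08206 L·atm/(mol·K))
T = PV/(nR) = 4.6×25.1/(2.3×0.08206)
= 115.46/0.188738
= 611.75 K

611.75 K


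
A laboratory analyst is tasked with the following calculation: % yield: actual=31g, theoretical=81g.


% yield = actual/theoretical × 100
= 31/81 × 100
= 38.27%

38.27%


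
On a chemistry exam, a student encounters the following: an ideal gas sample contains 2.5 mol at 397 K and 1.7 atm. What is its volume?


PV = nRT  (R = 0.08206 L·atm/(mol·K))
V = nRT/P = 2.5×0.08206×397/1.7
= 47.909 L

47.909 L


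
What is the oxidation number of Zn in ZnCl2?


Zn is +2
Oxidation number: +2

+2


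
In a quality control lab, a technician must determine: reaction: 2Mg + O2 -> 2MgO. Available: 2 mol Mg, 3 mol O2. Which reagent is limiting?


Mole ratio available / coefficient:
  Mg: 2/2 = 1.000
  O2: 3/1 = 3.000
Smaller ratio is limiting.

Mg


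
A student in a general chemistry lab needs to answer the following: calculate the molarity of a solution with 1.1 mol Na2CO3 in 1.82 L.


M = n/V = 1.1/1.82 = 0.604 mol/L

0.604 M


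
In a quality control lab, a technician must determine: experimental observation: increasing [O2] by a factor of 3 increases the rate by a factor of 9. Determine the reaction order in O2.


rate ∝ [O2]^n
3^n = 9 → n = 2
Order in O2: 2

2


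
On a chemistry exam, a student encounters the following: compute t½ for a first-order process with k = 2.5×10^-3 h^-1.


t½ = ln2/k = 0.693147/(2.5×10^-3 h^-1)
= 277.3 h

277.3 h


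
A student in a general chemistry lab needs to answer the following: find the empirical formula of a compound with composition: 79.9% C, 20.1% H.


Assume 100 g sample. Moles of each element:
  C: 79.9/12.01 = 6.653 mol
  H: 20.1/1.008 = 19.94 mol
Divide by smallest (6.653):
  C: 6.653/6.653 = 1.0
  H: 19.94/6.653 = 3.0
Empirical formula: CH3

CH3


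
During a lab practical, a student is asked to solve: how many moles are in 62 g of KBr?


M(KBr) = 119.0 g/mol
n = mass/M = 62/119.0 = 0.521 mol

0.521 mol


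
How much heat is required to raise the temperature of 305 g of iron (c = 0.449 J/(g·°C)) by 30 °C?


q = mcΔT = 305 × 0.449 × 30
= 4108.35 J

4108.35 J


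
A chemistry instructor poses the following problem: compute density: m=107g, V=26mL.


ρ = mass/volume
= 107/26
= 4.115 g/mL

4.115 g/mL


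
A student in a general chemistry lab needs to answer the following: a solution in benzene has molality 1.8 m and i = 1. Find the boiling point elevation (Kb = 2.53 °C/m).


ΔTb = Kb × m × i
= 2.53 × 1.8 × 1
= 4.554 °C

4.554 °C


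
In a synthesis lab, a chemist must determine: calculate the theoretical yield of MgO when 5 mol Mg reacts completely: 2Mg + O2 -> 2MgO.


Mole ratio MgO:Mg = 2:2
n(MgO) = 5 × 2/2 = 5.000 mol
mass = 5.000 × 40.31 = 201.55 g

201.55 g


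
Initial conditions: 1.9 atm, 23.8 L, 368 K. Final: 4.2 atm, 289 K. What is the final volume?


P1V1/T1 = P2V2/T2
V2 = P1V1T2/(T1P2)
= 1.9×23.8×289/(368×4.2)
= 8.455 L

8.455 L


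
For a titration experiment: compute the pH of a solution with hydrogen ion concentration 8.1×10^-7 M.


pH = -log10([H+]) = -log10(8.1×10^-7)
= 7 - log10(8.1)
= 7 - 0.91
= 6.09

6.09


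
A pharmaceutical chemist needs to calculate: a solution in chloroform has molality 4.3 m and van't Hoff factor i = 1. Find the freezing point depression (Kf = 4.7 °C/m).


ΔTf = Kf × m × i
= 4.7 × 4.3 × 1
= 20.21 °C

20.21 °C


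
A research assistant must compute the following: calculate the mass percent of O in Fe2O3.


M(Fe2O3) = 2×55.85 + 3×16.0 = 159.70 g/mol
Mass of O = 3 × 16.0 = 48.00 g/mol
% O = 48.00/159.70 × 100 = 30.06%

30.06%


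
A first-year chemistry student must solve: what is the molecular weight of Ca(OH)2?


M(Ca(OH)2) = 1×40.08 + 2×16.0 + 2×1.008
= 40.08 + 32.0 + 2.02
= 74.1 g/mol

74.1 g/mol


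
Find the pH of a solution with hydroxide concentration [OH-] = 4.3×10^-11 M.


pOH = -log10([OH-]) = -log10(4.3×10^-11)
= 11 - log10(4.3) = 10.37
pH = 14 - pOH = 14 - 10.37 = 3.63

3.63


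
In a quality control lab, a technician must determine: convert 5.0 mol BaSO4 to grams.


M(BaSO4) = 233.4 g/mol
mass = n × M = 5.0 × 233.4 = 1167.00 g

1167.00 g


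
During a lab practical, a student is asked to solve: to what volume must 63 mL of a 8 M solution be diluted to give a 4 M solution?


C1V1 = C2V2
8 × 63 = 4 × V2
V2 = 504/4 = 126.0 mL

126.0 mL


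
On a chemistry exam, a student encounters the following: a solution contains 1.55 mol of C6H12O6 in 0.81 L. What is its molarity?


M = n/V = 1.55/0.81 = 1.914 mol/L

1.914 M


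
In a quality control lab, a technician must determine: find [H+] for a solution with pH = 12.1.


[H+] = 10^(-pH) = 10^(-12.1)
= 7.94×10^-13 M

7.94×10^-13 M


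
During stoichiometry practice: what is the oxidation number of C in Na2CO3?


2(+1) + x + 3(-2) = 0, so x = +4
Oxidation number: +4

+4


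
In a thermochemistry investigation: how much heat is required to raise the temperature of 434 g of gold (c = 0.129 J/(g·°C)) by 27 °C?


q = mcΔT = 434 × 0.129 × 27
= 1511.62 J

1511.62 J


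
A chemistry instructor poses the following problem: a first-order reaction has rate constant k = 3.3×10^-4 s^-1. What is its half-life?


t½ = ln2/k = 0.693147/(3.3×10^-4 s^-1)
= 2100 s

2100 s


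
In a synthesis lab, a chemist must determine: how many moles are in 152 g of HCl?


M(HCl) = 36.46 g/mol
n = mass/M = 152/36.46 = 4.169 mol

4.169 mol


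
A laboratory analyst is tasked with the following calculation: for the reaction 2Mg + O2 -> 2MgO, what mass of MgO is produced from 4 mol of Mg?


Mole ratio MgO:Mg = 2:2
n(MgO) = 4 × 2/2 = 4.000 mol
mass = 4.000 × 40.31 = 161.24 g

161.24 g


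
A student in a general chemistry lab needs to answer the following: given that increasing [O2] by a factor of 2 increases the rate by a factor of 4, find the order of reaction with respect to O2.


rate ∝ [O2]^n
2^n = 4 → n = 2
Order in O2: 2

2


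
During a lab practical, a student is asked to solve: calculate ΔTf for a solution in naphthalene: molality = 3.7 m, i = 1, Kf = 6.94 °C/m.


ΔTf = Kf × m × i
= 6.94 × 3.7 × 1
= 25.678 °C

25.678 °C


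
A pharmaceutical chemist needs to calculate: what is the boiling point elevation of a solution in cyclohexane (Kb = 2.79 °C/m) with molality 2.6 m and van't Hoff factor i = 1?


ΔTb = Kb × m × i
= 2.79 × 2.6 × 1
= 7.254 °C

7.254 °C


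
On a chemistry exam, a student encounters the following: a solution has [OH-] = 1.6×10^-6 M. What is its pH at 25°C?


pOH = -log10([OH-]) = -log10(1.6×10^-6)
= 6 - log10(1.6) = 5.8
pH = 14 - pOH = 14 - 5.8 = 8.2

8.2


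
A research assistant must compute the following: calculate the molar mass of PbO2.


M(PbO2) = 1×207.2 + 2×16.0
= 207.2 + 32.0
= 239.2 g/mol

239.2 g/mol


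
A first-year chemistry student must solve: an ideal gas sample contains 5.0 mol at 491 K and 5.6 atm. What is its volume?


PV = nRT  (R = 0.08206 L·atm/(mol·K))
V = nRT/P = 5.0×0.08206×491/5.6
= 35.975 L

35.975 L


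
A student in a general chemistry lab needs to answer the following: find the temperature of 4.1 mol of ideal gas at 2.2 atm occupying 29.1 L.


PV = nRT  (R = 0.08206 L·atm/(mol·K))
T = PV/(nR) = 2.2×29.1/(4.1×0.08206)
= 64.02/0.336446
= 190.28 K

190.28 K


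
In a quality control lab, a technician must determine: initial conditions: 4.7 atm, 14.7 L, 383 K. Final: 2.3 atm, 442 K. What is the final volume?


P1V1/T1 = P2V2/T2
V2 = P1V1T2/(T1P2)
= 4.7×14.7×442/(383×2.3)
= 34.667 L

34.667 L


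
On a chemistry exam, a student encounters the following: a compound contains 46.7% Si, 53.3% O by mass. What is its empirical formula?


Assume 100 g sample. Moles of each element:
  Si: 46.7/28.09 = 1.663 mol
  O: 53.3/16.0 = 3.331 mol
Divide by smallest (1.663):
  Si: 1.663/1.663 = 1.0
  O: 3.331/1.663 = 2.0
Empirical formula: SiO2

SiO2


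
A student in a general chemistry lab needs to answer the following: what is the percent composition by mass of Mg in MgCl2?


M(MgCl2) = 1×24.31 + 2×35.45 = 95.21 g/mol
Mass of Mg = 1 × 24.31 = 24.31 g/mol
% Mg = 24.31/95.21 × 100 = 25.53%

25.53%


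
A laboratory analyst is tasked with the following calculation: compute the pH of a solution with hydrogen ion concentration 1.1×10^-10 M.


pH = -log10([H+]) = -log10(1.1×10^-10)
= 10 - log10(1.1)
= 10 - 0.04
= 9.96

9.96


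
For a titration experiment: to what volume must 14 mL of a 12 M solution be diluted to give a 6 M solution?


C1V1 = C2V2
12 × 14 = 6 × V2
V2 = 168/6 = 28.0 mL

28.0 mL


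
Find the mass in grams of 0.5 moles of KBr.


M(KBr) = 119.0 g/mol
mass = n × M = 0.5 × 119.0 = 59.50 g

59.50 g


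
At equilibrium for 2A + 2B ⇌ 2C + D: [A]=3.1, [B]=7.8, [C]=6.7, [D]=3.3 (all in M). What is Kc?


Kc = [C]^2[D]/([A]^2[B]^2)
= (6.7^2 × 3.3^1)/(3.1^2 × 7.8^2)
= 148.137/584.6724
= 0.2534

0.2534


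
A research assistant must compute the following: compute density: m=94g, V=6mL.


ρ = mass/volume
= 94/6
= 15.667 g/mL

15.667 g/mL


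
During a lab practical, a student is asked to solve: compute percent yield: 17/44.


% yield = actual/theoretical × 100
= 17/44 × 100
= 38.64%

38.64%


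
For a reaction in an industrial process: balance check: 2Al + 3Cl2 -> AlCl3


Equation: 2Al + 3Cl2 -> AlCl3
Check atoms: Al: 2≠1, Cl: 6≠3
Not balanced

No, not balanced


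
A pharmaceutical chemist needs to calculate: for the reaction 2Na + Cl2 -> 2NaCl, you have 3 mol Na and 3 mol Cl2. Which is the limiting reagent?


Mole ratio available / coefficient:
  Na: 3/2 = 1.500
  Cl2: 3/1 = 3.000
Smaller ratio is limiting.

Na


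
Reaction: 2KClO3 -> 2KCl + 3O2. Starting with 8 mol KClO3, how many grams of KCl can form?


Mole ratio KCl:KClO3 = 2:2
n(KCl) = 8 × 2/2 = 8.000 mol
mass = 8.000 × 74.55 = 596.4 g

596.4 g


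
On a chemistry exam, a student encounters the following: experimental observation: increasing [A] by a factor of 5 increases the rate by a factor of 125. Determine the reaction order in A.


rate ∝ [A]^n
5^n = 125 → n = 3
Order in A: 3

3


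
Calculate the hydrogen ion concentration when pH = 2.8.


[H+] = 10^(-pH) = 10^(-2.8)
= 1.58×10^-3 M

1.58×10^-3 M


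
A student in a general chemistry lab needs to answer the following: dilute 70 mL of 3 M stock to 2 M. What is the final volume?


C1V1 = C2V2
3 × 70 = 2 × V2
V2 = 210/2 = 105.0 mL

105.0 mL


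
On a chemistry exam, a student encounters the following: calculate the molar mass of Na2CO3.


M(Na2CO3) = 2×22.99 + 1×12.01 + 3×16.0
= 45.98 + 12.01 + 48.0
= 105.99 g/mol

105.99 g/mol


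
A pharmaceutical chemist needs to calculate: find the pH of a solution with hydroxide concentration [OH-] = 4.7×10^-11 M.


pOH = -log10([OH-]) = -log10(4.7×10^-11)
= 11 - log10(4.7) = 10.33
pH = 14 - pOH = 14 - 10.33 = 3.67

3.67


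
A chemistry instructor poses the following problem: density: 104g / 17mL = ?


ρ = mass/volume
= 104/17
= 6.118 g/mL

6.118 g/mL


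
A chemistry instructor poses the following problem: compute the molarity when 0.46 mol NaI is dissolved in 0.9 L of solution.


M = n/V = 0.46/0.9 = 0.511 mol/L

0.511 M


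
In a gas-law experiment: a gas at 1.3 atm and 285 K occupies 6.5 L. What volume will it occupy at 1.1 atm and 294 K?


P1V1/T1 = P2V2/T2
V2 = P1V1T2/(T1P2)
= 1.3×6.5×294/(285×1.1)
= 7.924 L

7.924 L


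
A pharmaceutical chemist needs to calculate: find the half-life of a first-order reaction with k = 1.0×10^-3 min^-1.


t½ = ln2/k = 0.693147/(1.0×10^-3 min^-1)
= 693.1 min

693.1 min


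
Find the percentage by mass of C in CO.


M(CO) = 1×12.01 + 1×16.0 = 28.01 g/mol
Mass of C = 1 × 12.01 = 12.01 g/mol
% C = 12.01/28.01 × 100 = 42.88%

42.88%


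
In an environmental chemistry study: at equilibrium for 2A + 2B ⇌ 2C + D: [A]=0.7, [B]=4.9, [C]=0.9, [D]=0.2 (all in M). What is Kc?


Kc = [C]^2[D]/([A]^2[B]^2)
= (0.9^2 × 0.2^1)/(0.7^2 × 4.9^2)
= 0.162/11.7649
= 0.01377

0.01377


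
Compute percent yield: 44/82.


% yield = actual/theoretical × 100
= 44/82 × 100
= 53.66%

53.66%


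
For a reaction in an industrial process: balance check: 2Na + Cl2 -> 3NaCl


Equation: 2Na + Cl2 -> 3NaCl
Check atoms: Cl: 2≠3, Na: 2≠3
Not balanced

No, not balanced


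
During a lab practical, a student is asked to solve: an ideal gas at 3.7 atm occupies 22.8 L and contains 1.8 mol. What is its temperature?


PV = nRT  (R = 0.08206 L·atm/(mol·K))
T = PV/(nR) = 3.7×22.8/(1.8×0.08206)
= 84.36/0.147708
= 571.13 K

571.13 K


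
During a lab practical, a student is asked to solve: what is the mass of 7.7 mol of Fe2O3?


M(Fe2O3) = 159.7 g/mol
mass = n × M = 7.7 × 159.7 = 1229.69 g

1229.69 g


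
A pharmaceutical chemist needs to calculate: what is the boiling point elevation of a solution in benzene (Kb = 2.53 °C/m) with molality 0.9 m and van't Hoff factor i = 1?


ΔTb = Kb × m × i
= 2.53 × 0.9 × 1
= 2.277 °C

2.277 °C


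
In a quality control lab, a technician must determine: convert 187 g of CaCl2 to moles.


M(CaCl2) = 110.98 g/mol
n = mass/M = 187/110.98 = 1.685 mol

1.685 mol


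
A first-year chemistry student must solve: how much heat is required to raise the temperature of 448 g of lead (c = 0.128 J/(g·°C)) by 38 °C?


q = mcΔT = 448 × 0.128 × 38
= 2179.07 J

2179.07 J


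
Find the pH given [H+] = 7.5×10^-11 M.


pH = -log10([H+]) = -log10(7.5×10^-11)
= 11 - log10(7.5)
= 11 - 0.88
= 10.12

10.12


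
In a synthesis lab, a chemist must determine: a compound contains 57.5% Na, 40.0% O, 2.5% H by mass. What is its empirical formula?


Assume 100 g sample. Moles of each element:
  Na: 57.5/22.99 = 2.501 mol
  O: 40.0/16.0 = 2.5 mol
  H: 2.5/1.008 = 2.48 mol
Divide by smallest (2.48):
  Na: 2.501/2.48 = 1.01
  O: 2.5/2.48 = 1.01
  H: 2.48/2.48 = 1.0
Empirical formula: NaOH

NaOH


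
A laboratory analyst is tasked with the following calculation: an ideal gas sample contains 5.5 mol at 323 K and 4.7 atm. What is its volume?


PV = nRT  (R = 0.08206 L·atm/(mol·K))
V = nRT/P = 5.5×0.08206×323/4.7
= 31.017 L

31.017 L


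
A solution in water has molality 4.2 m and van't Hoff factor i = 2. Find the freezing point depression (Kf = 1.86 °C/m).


ΔTf = Kf × m × i
= 1.86 × 4.2 × 2
= 15.624 °C

15.624 °C


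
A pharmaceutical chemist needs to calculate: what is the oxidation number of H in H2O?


H is +1 with nonmetals
Oxidation number: +1

+1


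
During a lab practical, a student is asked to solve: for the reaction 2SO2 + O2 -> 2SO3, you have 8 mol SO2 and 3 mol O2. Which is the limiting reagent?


Mole ratio available / coefficient:
  SO2: 8/2 = 4.000
  O2: 3/1 = 3.000
Smaller ratio is limiting.

O2


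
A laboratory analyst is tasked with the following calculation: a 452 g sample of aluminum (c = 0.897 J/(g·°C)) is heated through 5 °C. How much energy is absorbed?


q = mcΔT = 452 × 0.897 × 5
= 2027.22 J

2027.22 J


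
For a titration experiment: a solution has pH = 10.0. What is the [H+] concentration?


[H+] = 10^(-pH) = 10^(-10.0)
= 1.0×10^-10 M

1.0×10^-10 M


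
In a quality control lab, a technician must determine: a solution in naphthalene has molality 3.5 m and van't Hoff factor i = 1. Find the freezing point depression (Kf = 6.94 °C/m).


ΔTf = Kf × m × i
= 6.94 × 3.5 × 1
= 24.29 °C

24.29 °C


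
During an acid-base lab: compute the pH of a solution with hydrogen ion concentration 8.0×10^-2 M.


pH = -log10([H+]) = -log10(8.0×10^-2)
= 2 - log10(8.0)
= 2 - 0.9
= 1.1

1.1


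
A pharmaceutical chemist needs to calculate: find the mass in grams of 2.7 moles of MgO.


M(MgO) = 40.31 g/mol
mass = n × M = 2.7 × 40.31 = 108.84 g

108.84 g


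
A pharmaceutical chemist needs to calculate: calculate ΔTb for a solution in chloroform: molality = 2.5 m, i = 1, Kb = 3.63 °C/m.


ΔTb = Kb × m × i
= 3.63 × 2.5 × 1
= 9.075 °C

9.075 °C


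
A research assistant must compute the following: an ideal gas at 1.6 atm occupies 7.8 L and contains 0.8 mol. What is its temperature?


PV = nRT  (R = 0.08206 L·atm/(mol·K))
T = PV/(nR) = 1.6×7.8/(0.8×0.08206)
= 12.48/0.065648
= 190.10 K

190.10 K


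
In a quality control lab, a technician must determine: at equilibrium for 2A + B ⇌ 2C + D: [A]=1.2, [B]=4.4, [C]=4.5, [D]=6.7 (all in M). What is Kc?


Kc = [C]^2[D]/([A]^2[B])
= (4.5^2 × 6.7^1)/(1.2^2 × 4.4^1)
= 135.675/6.336
= 21.41

21.41


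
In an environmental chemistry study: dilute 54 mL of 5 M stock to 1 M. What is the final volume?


C1V1 = C2V2
5 × 54 = 1 × V2
V2 = 270/1 = 270.0 mL

270.0 mL


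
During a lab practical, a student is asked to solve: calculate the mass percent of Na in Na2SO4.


M(Na2SO4) = 2×22.99 + 1×32.07 + 4×16.0 = 142.05 g/mol
Mass of Na = 2 × 22.99 = 45.98 g/mol
% Na = 45.98/142.05 × 100 = 32.37%

32.37%


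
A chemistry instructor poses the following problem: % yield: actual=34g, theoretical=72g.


% yield = actual/theoretical × 100
= 34/72 × 100
= 47.22%

47.22%


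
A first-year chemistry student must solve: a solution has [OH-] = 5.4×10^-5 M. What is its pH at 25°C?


pOH = -log10([OH-]) = -log10(5.4×10^-5)
= 5 - log10(5.4) = 4.27
pH = 14 - pOH = 14 - 4.27 = 9.73

9.73


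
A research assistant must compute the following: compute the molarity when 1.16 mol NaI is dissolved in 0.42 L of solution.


M = n/V = 1.16/0.42 = 2.762 mol/L

2.762 M


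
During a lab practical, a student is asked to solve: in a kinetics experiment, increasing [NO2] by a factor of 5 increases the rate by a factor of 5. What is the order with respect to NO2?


rate ∝ [NO2]^n
5^n = 5 → n = 1
Order in NO2: 1

1


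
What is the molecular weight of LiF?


M(LiF) = 1×6.94 + 1×19.0
= 6.94 + 19.0
= 25.94 g/mol

25.94 g/mol


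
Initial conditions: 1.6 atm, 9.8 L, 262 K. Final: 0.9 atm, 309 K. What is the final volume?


P1V1/T1 = P2V2/T2
V2 = P1V1T2/(T1P2)
= 1.6×9.8×309/(262×0.9)
= 20.548 L

20.548 L


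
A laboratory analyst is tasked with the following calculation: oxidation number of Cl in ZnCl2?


halide: -1
Oxidation number: -1

-1


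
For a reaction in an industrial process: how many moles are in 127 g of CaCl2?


M(CaCl2) = 110.98 g/mol
n = mass/M = 127/110.98 = 1.1444 mol

1.1444 mol


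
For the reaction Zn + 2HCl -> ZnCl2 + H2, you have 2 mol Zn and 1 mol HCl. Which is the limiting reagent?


Mole ratio available / coefficient:
  Zn: 2/1 = 2.000
  HCl: 1/2 = 0.500
Smaller ratio is limiting.

HCl


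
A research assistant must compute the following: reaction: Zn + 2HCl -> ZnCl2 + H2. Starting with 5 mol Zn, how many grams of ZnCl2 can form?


Mole ratio ZnCl2:Zn = 1:1
n(ZnCl2) = 5 × 1/1 = 5.000 mol
mass = 5.000 × 136.28 = 681.4 g

681.4 g


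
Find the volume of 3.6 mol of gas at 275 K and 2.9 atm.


PV = nRT  (R = 0.08206 L·atm/(mol·K))
V = nRT/P = 3.6×0.08206×275/2.9
= 28.014 L

28.014 L


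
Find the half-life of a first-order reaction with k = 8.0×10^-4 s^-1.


t½ = ln2/k = 0.693147/(8.0×10^-4 s^-1)
= 866.4 s

866.4 s


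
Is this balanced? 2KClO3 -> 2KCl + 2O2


Equation: 2KClO3 -> 2KCl + 2O2
Check atoms: Cl: 2=2, K: 2=2, O: 6≠4
Not balanced

No, not balanced


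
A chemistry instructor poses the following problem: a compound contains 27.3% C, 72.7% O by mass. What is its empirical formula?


Assume 100 g sample. Moles of each element:
  C: 27.3/12.01 = 2.273 mol
  O: 72.7/16.0 = 4.544 mol
Divide by smallest (2.273):
  C: 2.273/2.273 = 1.0
  O: 4.544/2.273 = 2.0
Empirical formula: CO2

CO2


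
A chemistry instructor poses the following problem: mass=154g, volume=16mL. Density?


ρ = mass/volume
= 154/16
= 9.625 g/mL

9.625 g/mL


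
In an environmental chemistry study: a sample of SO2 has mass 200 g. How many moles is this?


M(SO2) = 64.07 g/mol
n = mass/M = 200/64.07 = 3.1216 mol

3.1216 mol


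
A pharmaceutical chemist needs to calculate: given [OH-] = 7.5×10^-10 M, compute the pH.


pOH = -log10([OH-]) = -log10(7.5×10^-10)
= 10 - log10(7.5) = 9.12
pH = 14 - pOH = 14 - 9.12 = 4.88

4.88


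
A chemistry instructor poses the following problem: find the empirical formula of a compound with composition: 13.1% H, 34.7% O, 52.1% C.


Assume 100 g sample. Moles of each element:
  H: 13.1/1.008 = 12.996 mol
  O: 34.7/16.0 = 2.169 mol
  C: 52.1/12.01 = 4.338 mol
Divide by smallest (2.169):
  H: 12.996/2.169 = 5.99
  O: 2.169/2.169 = 1.0
  C: 4.338/2.169 = 2.0
Empirical formula: C2H6O

C2H6O


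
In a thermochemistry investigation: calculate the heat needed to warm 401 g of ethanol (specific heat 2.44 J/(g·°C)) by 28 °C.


q = mcΔT = 401 × 2.44 × 28
= 27396.32 J

27396.32 J


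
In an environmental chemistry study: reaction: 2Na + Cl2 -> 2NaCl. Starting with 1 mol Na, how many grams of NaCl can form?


Mole ratio NaCl:Na = 2:2
n(NaCl) = 1 × 2/2 = 1.000 mol
mass = 1.000 × 58.44 = 58.44 g

58.44 g


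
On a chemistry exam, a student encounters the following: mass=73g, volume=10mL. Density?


ρ = mass/volume
= 73/10
= 7.3 g/mL

7.3 g/mL


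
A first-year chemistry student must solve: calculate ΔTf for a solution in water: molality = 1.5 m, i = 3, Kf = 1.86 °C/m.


ΔTf = Kf × m × i
= 1.86 × 1.5 × 3
= 8.37 °C

8.37 °C


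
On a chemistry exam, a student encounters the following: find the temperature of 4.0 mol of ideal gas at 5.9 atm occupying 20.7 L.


PV = nRT  (R = 0.08206 L·atm/(mol·K))
T = PV/(nR) = 5.9×20.7/(4.0×0.08206)
= 122.13/0.328240
= 372.08 K

372.08 K


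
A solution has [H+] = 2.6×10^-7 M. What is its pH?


pH = -log10([H+]) = -log10(2.6×10^-7)
= 7 - log10(2.6)
= 7 - 0.41
= 6.59

6.59


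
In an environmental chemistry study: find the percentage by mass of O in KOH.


M(KOH) = 1×39.1 + 1×16.0 + 1×1.008 = 56.108 g/mol
Mass of O = 1 × 16.0 = 16.00 g/mol
% O = 16.00/56.108 × 100 = 28.52%

28.52%


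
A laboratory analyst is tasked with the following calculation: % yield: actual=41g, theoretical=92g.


% yield = actual/theoretical × 100
= 41/92 × 100
= 44.57%

44.57%


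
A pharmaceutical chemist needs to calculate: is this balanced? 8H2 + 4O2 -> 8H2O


Equation: 8H2 + 4O2 -> 8H2O
Check atoms: H: 16=16, O: 8=8
Balanced

Yes, balanced


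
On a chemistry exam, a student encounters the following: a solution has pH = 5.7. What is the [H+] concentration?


[H+] = 10^(-pH) = 10^(-5.7)
= 2.0×10^-6 M

2.0×10^-6 M


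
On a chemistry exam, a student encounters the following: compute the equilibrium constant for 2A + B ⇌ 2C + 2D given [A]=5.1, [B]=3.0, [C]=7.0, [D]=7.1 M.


Kc = [C]^2[D]^2/([A]^2[B])
= (7.0^2 × 7.1^2)/(5.1^2 × 3.0^1)
= 2470.09/78.03
= 31.66

31.66


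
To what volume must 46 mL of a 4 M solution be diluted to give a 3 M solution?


C1V1 = C2V2
4 × 46 = 3 × V2
V2 = 184/3 = 61.33 mL

61.33 mL


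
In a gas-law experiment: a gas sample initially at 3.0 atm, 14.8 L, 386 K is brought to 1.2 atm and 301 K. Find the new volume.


P1V1/T1 = P2V2/T2
V2 = P1V1T2/(T1P2)
= 3.0×14.8×301/(386×1.2)
= 28.852 L

28.852 L


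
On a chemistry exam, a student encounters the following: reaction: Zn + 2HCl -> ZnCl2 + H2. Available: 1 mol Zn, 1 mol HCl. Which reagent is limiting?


Mole ratio available / coefficient:
  Zn: 1/1 = 1.000
  HCl: 1/2 = 0.500
Smaller ratio is limiting.

HCl


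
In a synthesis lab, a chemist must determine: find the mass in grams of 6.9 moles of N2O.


M(N2O) = 44.02 g/mol
mass = n × M = 6.9 × 44.02 = 303.74 g

303.74 g


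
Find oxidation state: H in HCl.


H is +1 with nonmetals
Oxidation number: +1

+1


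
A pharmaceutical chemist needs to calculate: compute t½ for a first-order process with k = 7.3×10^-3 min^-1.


t½ = ln2/k = 0.693147/(7.3×10^-3 min^-1)
= 94.95 min

94.95 min


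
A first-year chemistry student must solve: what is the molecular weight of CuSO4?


M(CuSO4) = 1×63.55 + 1×32.07 + 4×16.0
= 63.55 + 32.07 + 64.0
= 159.62 g/mol

159.62 g/mol


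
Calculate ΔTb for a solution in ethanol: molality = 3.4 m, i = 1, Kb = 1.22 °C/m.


ΔTb = Kb × m × i
= 1.22 × 3.4 × 1
= 4.148 °C

4.148 °C


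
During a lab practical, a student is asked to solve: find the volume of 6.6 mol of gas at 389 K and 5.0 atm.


PV = nRT  (R = 0.08206 L·atm/(mol·K))
V = nRT/P = 6.6×0.08206×389/5.0
= 42.136 L

42.136 L


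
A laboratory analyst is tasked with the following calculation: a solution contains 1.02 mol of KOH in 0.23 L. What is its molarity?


M = n/V = 1.02/0.23 = 4.435 mol/L

4.435 M


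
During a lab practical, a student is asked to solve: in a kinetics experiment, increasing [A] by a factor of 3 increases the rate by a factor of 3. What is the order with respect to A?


rate ∝ [A]^n
3^n = 3 → n = 1
Order in A: 1

1


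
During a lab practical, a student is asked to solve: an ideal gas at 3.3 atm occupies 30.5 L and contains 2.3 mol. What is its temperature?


PV = nRT  (R = 0.08206 L·atm/(mol·K))
T = PV/(nR) = 3.3×30.5/(2.3×0.08206)
= 100.65/0.188738
= 533.28 K

533.28 K


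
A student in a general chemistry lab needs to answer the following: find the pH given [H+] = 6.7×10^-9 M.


pH = -log10([H+]) = -log10(6.7×10^-9)
= 9 - log10(6.7)
= 9 - 0.83
= 8.17

8.17


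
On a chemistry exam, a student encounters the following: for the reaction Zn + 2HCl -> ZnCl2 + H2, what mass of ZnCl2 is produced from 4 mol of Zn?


Mole ratio ZnCl2:Zn = 1:1
n(ZnCl2) = 4 × 1/1 = 4.000 mol
mass = 4.000 × 136.28 = 545.12 g

545.12 g


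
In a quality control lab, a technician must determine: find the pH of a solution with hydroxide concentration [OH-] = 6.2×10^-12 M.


pOH = -log10([OH-]) = -log10(6.2×10^-12)
= 12 - log10(6.2) = 11.21
pH = 14 - pOH = 14 - 11.21 = 2.79

2.79


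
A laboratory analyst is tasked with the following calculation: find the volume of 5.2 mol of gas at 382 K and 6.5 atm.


PV = nRT  (R = 0.08206 L·atm/(mol·K))
V = nRT/P = 5.2×0.08206×382/6.5
= 25.078 L

25.078 L


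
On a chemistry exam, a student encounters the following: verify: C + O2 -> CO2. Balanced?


Equation: C + O2 -> CO2
Check atoms: C: 1=1, O: 2=2
Balanced

Yes, balanced


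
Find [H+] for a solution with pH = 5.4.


[H+] = 10^(-pH) = 10^(-5.4)
= 3.98×10^-6 M

3.98×10^-6 M


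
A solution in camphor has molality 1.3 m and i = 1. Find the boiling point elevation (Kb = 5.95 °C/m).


ΔTb = Kb × m × i
= 5.95 × 1.3 × 1
= 7.735 °C

7.735 °C


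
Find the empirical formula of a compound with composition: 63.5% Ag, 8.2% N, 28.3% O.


Assume 100 g sample. Moles of each element:
  Ag: 63.5/107.87 = 0.589 mol
  N: 8.2/14.01 = 0.585 mol
  O: 28.3/16.0 = 1.769 mol
Divide by smallest (0.585):
  Ag: 0.589/0.585 = 1.01
  N: 0.585/0.585 = 1.0
  O: 1.769/0.585 = 3.02
Empirical formula: AgNO3

AgNO3


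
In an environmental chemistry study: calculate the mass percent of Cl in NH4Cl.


M(NH4Cl) = 1×14.01 + 4×1.008 + 1×35.45 = 53.492 g/mol
Mass of Cl = 1 × 35.45 = 35.45 g/mol
% Cl = 35.45/53.492 × 100 = 66.27%

66.27%


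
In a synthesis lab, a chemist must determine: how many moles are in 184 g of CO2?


M(CO2) = 44.01 g/mol
n = mass/M = 184/44.01 = 4.1809 mol

4.1809 mol


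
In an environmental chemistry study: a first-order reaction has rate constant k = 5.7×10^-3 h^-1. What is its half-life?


t½ = ln2/k = 0.693147/(5.7×10^-3 h^-1)
= 121.6 h

121.6 h


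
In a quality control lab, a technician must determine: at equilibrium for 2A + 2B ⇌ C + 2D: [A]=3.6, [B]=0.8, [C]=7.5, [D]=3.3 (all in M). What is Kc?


Kc = [C][D]^2/([A]^2[B]^2)
= (7.5^1 × 3.3^2)/(3.6^2 × 0.8^2)
= 81.675/8.2944
= 9.847

9.847


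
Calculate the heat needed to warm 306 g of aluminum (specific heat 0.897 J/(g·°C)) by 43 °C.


q = mcΔT = 306 × 0.897 × 43
= 11802.73 J

11802.73 J


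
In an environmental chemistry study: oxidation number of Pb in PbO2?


x + 2(-2) = 0, so x = +4
Oxidation number: +4

+4


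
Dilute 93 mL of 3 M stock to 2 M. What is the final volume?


C1V1 = C2V2
3 × 93 = 2 × V2
V2 = 279/2 = 139.5 mL

139.5 mL


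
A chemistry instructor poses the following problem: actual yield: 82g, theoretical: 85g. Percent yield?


% yield = actual/theoretical × 100
= 82/85 × 100
= 96.47%

96.47%


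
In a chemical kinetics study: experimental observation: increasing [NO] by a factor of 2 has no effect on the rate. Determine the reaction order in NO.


rate ∝ [NO]^n
rate ∝ [NO]^0
Order in NO: 0

0


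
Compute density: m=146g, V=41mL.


ρ = mass/volume
= 146/41
= 3.561 g/mL

3.561 g/mL


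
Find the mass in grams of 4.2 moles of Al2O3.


M(Al2O3) = 101.96 g/mol
mass = n × M = 4.2 × 101.96 = 428.23 g

428.23 g


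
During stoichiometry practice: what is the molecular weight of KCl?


M(KCl) = 1×39.1 + 1×35.45
= 39.1 + 35.45
= 74.55 g/mol

74.55 g/mol


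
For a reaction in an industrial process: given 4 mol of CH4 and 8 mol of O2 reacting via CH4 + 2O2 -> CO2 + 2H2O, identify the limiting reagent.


Mole ratio available / coefficient:
  CH4: 4/1 = 4.000
  O2: 8/2 = 4.000
Smaller ratio is limiting.

neither (stoichiometric); CH4 and O2 are fully consumed


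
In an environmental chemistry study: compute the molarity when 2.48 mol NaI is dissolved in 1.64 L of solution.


M = n/V = 2.48/1.64 = 1.512 mol/L

1.512 M


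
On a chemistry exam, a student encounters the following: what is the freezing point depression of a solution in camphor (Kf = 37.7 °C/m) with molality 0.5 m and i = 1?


ΔTf = Kf × m × i
= 37.7 × 0.5 × 1
= 18.85 °C

18.85 °C


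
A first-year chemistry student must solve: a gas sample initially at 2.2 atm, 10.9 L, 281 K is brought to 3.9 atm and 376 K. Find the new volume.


P1V1/T1 = P2V2/T2
V2 = P1V1T2/(T1P2)
= 2.2×10.9×376/(281×3.9)
= 8.227 L

8.227 L


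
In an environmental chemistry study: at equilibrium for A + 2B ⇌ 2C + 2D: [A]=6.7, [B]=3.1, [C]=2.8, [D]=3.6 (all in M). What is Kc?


Kc = [C]^2[D]^2/([A][B]^2)
= (2.8^2 × 3.6^2)/(6.7^1 × 3.1^2)
= 101.6064/64.387
= 1.578

1.578


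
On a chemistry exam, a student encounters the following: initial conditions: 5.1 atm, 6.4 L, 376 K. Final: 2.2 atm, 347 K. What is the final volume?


P1V1/T1 = P2V2/T2
V2 = P1V1T2/(T1P2)
= 5.1×6.4×347/(376×2.2)
= 13.692 L

13.692 L


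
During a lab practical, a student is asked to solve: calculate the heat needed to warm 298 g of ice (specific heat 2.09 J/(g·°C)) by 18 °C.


q = mcΔT = 298 × 2.09 × 18
= 11210.76 J

11210.76 J


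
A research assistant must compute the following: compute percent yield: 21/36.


% yield = actual/theoretical × 100
= 21/36 × 100
= 58.33%

58.33%


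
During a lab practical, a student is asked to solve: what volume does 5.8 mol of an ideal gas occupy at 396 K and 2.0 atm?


PV = nRT  (R = 0.08206 L·atm/(mol·K))
V = nRT/P = 5.8×0.08206×396/2.0
= 94.238 L

94.238 L


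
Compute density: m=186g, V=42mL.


ρ = mass/volume
= 186/42
= 4.429 g/mL

4.429 g/mL


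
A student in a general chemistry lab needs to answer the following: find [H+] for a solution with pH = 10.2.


[H+] = 10^(-pH) = 10^(-10.2)
= 6.31×10^-11 M

6.31×10^-11 M


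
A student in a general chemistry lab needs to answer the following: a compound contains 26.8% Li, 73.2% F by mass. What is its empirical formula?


Assume 100 g sample. Moles of each element:
  Li: 26.8/6.94 = 3.862 mol
  F: 73.2/19.0 = 3.853 mol
Divide by smallest (3.853):
  Li: 3.862/3.853 = 1.0
  F: 3.853/3.853 = 1.0
Empirical formula: LiF

LiF
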